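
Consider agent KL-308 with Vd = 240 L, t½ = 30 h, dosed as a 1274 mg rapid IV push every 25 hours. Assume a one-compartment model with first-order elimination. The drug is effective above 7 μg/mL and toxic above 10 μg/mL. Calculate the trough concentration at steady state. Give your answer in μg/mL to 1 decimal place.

τ/t½ = 25/30 ≈ 0.83333, so fraction remaining f = (1/2)^(25/30) ≈ 0.5612.
At steady state, accumulation factor R = 1/(1 − e^(−kτ)) ≈ 2.2789.
Each bolus raises the concentration by D/Vd = 1274/240 ≈ 5.308 μg/mL.
Steady-state peak Cmax,ss = C₀·R ≈ 5.308 × 2.2789 ≈ 12.096 μg/mL.
Steady-state trough Cmin,ss = Cmax,ss·f ≈ 12.096 × 0.5612 ≈ 6.788 μg/mL.
Trough 6.8 μg/mL vs MEC 7 μg/mL: subtherapeutic.

6.8 μg/mL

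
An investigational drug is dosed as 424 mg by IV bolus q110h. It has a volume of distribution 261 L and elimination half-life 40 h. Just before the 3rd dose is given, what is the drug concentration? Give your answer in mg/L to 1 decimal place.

f = (1/2)^(τ/t½) = (1/2)^(110/40) ≈ 0.1487.
C₀ = D/Vd = 424/261 ≈ 1.625 mg/L.
Before the 3rd dose, 2 doses have been given. Superposition: Cmin = C₀·(f + f²).
≈ 1.625 × (0.1487 + 0.0221) ≈ 1.625 × 0.1708 ≈ 0.278 mg/L.

0.3 mg/L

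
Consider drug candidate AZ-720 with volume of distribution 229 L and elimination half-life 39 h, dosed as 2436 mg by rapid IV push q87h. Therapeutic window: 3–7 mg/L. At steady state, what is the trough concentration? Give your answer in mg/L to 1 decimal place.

τ/t½ = 87/39 ≈ 2.2308, so fraction remaining f = (1/2)^(87/39) ≈ 0.2130.
Single-dose peak C₀ = D/Vd = 2436/229 ≈ 10.638 mg/L.
Steady-state trough Cmin,ss = C₀·f/(1−f) ≈ 10.638 × 0.2130/0.7870 ≈ 2.879 mg/L.
Trough 2.9 mg/L vs MEC 3 mg/L: subtherapeutic.

2.9 mg/L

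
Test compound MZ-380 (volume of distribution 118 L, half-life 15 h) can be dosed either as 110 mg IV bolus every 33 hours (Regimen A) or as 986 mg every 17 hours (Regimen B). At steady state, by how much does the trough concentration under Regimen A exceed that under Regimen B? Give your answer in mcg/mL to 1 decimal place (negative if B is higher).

-6.7 mcg/mL

Regimen A: f = (1/2)^(33/15) ≈ 0.2176; Cmin,ss = (110/118)·f/(1−f) ≈ 0.259 mcg/mL.
Regimen B: f = (1/2)^(17/15) ≈ 0.4559; Cmin,ss = (986/118)·f/(1−f) ≈ 7.001 mcg/mL.
Difference ≈ 0.259 − 7.001 ≈ -6.742 mcg/mL.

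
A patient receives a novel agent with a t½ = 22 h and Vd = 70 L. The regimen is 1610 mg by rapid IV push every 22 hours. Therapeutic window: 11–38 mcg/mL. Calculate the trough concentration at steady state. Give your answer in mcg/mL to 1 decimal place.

23.0 mcg/mL

The dosing interval is 1 half-life, so f = 2^(−1) = 0.5.
Accumulation ratio R = 1/(1 − f) = 1/0.5 = 2/1.
Single-dose peak C₀ = D/Vd = 1610/70 = 23 mcg/mL.
Steady-state peak Cmax,ss = C₀·R = 23 × 2/1 ≈ 46.000 mcg/mL.
Steady-state trough Cmin,ss = Cmax,ss·f ≈ 46.000 × 0.5 ≈ 23.000 mcg/mL.
Trough 23.0 mcg/mL vs MEC 11 mcg/mL: adequate.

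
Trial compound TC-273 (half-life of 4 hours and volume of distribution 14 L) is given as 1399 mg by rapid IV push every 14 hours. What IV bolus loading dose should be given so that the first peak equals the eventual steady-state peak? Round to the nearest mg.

f = (1/2)^(14/4) ≈ 0.088388; accumulation ratio R = 1/(1−f) ≈ 1.09696.
Loading dose to hit Cmax,ss on first dose: D_load = D_maint·R ≈ 1399 × 1.09696 ≈ 1534.65 mg.

1535 mg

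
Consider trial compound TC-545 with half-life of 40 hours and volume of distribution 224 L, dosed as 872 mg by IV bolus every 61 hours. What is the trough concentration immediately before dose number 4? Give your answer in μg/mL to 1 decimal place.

f = (1/2)^(τ/t½) = (1/2)^(61/40) ≈ 0.3475.
C₀ = D/Vd = 872/224 ≈ 3.893 μg/mL.
Before the 4th dose, 3 doses have been given. Superposition: Cmin = C₀·(f + f² + … + f^3).
≈ 3.893 × (0.3475 + 0.1208 + 0.0420) ≈ 3.893 × 0.5103 ≈ 1.987 μg/mL.

2.0 μg/mL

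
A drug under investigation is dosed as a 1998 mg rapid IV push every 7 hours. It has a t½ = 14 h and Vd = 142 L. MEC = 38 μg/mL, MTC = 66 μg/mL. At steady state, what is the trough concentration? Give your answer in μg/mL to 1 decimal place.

34.0 μg/mL

τ/t½ = 7/14 ≈ 0.5, so fraction remaining f = (1/2)^(7/14) ≈ 0.7071.
Accumulation ratio R = 1/(1 − f) ≈ 1/0.2929 ≈ 3.4141.
Each bolus raises the concentration by D/Vd = 1998/142 ≈ 14.070 μg/mL.
Steady-state peak Cmax,ss = C₀·R ≈ 14.070 × 3.4141 ≈ 48.036 μg/mL.
Steady-state trough Cmin,ss = Cmax,ss·f ≈ 48.036 × 0.7071 ≈ 33.966 μg/mL.
Trough 34.0 μg/mL vs MEC 38 μg/mL: subtherapeutic.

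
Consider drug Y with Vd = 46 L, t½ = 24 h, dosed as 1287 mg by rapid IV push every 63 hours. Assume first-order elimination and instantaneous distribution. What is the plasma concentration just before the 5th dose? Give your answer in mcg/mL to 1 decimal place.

f = (1/2)^(τ/t½) = (1/2)^(63/24) ≈ 0.1621.
C₀ = D/Vd = 1287/46 ≈ 27.978 mcg/mL.
Before the 5th dose, 4 doses have been given. Superposition: Cmin = C₀·(f + f² + … + f^4).
≈ 27.978 × (0.1621 + 0.0263 + 0.0043 + 0.0007) ≈ 27.978 × 0.1934 ≈ 5.411 mcg/mL.

5.4 mcg/mL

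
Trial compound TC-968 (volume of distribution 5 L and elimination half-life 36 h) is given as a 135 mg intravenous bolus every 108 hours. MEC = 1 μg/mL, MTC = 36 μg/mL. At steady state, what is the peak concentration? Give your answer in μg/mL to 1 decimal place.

30.9 μg/mL

The dosing interval is 3 half-lives, so f = 2^(−3) = 0.125.
At steady state, R = 1/(1 − 0.125) = 8/7.
Single-dose peak C₀ = D/Vd = 135/5 = 27 μg/mL.
Steady-state peak Cmax,ss = C₀·R = 27 × 8/7 ≈ 30.857 μg/mL.
Peak 30.9 μg/mL vs MTC 36 μg/mL: below toxic threshold.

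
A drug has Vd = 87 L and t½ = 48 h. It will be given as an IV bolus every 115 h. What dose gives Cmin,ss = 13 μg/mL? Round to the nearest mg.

4821 mg

τ/t½ = 115/48 ≈ 2.3958, so f = (1/2)^(115/48) ≈ 0.190013.
Cmin,ss = (D/Vd)·f/(1−f), so D = Cmin,ss·Vd·(1−f)/f.
D = 13 × 87 × (1−f)/f ≈ 13 × 87 × 4.26280 ≈ 4821.23 mg.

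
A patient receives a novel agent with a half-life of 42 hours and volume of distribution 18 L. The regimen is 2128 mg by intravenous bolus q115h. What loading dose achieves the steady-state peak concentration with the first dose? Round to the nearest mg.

2503 mg

f = (1/2)^(115/42) ≈ 0.149883; accumulation ratio R = 1/(1−f) ≈ 1.17631.
Loading dose to hit Cmax,ss on first dose: D_load = D_maint·R ≈ 2128 × 1.17631 ≈ 2503.19 mg.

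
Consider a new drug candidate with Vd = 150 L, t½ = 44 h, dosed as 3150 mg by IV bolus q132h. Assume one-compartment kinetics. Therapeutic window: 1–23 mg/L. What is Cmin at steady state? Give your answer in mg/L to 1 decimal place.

3.0 mg/L

The dosing interval is 3 half-lives, so f = 2^(−3) = 0.125.
At steady state, R = 1/(1 − 0.125) = 8/7.
Single-dose peak C₀ = D/Vd = 3150/150 = 21 mg/L.
Steady-state peak Cmax,ss = C₀·R = 21 × 8/7 ≈ 24.000 mg/L.
Steady-state trough Cmin,ss = Cmax,ss·f ≈ 24.000 × 0.125 ≈ 3.000 mg/L.
Trough 3.0 mg/L vs MEC 1 mg/L: adequate.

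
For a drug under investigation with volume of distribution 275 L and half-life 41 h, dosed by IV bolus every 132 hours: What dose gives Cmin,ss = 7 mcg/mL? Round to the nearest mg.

16006 mg

τ/t½ = 132/41 ≈ 3.2195, so f = (1/2)^(132/41) ≈ 0.107357.
Cmin,ss = (D/Vd)·f/(1−f), so D = Cmin,ss·Vd·(1−f)/f.
D = 7 × 275 × (1−f)/f ≈ 7 × 275 × 8.31472 ≈ 16005.84 mg.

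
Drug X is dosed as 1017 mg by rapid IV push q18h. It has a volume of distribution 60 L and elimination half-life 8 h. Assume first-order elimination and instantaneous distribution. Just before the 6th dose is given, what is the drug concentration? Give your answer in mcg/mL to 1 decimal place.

4.5 mcg/mL

f = (1/2)^(τ/t½) = (1/2)^(18/8) ≈ 0.2102.
C₀ = D/Vd = 1017/60 ≈ 16.950 mcg/mL.
Before the 6th dose, 5 doses have been given. Superposition: Cmin = C₀·(f + f² + … + f^5).
≈ 16.950 × (0.2102 + 0.0442 + 0.0093 + 0.0020 + 0.0004) ≈ 16.950 × 0.2661 ≈ 4.510 mcg/mL.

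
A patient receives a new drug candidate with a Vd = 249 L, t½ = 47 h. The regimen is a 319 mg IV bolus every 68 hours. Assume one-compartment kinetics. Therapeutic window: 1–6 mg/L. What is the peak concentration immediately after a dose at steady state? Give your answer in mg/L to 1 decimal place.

2.0 mg/L

Over one 68-h interval, 68/47 ≈ 1.4468 half-lives elapse, leaving f ≈ 0.3668 of each dose.
Accumulation ratio R = 1/(1 − f) ≈ 1/0.6332 ≈ 1.5793.
Single-dose peak C₀ = D/Vd = 319/249 ≈ 1.281 mg/L.
Steady-state peak Cmax,ss = C₀·R ≈ 1.281 × 1.5793 ≈ 2.023 mg/L.
Peak 2.0 mg/L vs MTC 6 mg/L: below toxic threshold.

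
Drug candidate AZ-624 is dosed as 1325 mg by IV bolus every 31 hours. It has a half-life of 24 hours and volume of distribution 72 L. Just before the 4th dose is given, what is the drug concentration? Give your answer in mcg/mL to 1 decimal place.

11.8 mcg/mL

f = (1/2)^(τ/t½) = (1/2)^(31/24) ≈ 0.4085.
C₀ = D/Vd = 1325/72 ≈ 18.403 mcg/mL.
Before the 4th dose, 3 doses have been given. Superposition: Cmin = C₀·(f + f² + … + f^3).
≈ 18.403 × (0.4085 + 0.1669 + 0.0682) ≈ 18.403 × 0.6436 ≈ 11.844 mcg/mL.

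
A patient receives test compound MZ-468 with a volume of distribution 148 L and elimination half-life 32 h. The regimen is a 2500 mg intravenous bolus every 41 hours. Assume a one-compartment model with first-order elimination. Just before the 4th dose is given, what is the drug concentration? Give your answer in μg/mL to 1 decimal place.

11.0 μg/mL

f = (1/2)^(τ/t½) = (1/2)^(41/32) ≈ 0.4114.
C₀ = D/Vd = 2500/148 ≈ 16.892 μg/mL.
Before the 4th dose, 3 doses have been given. Superposition: Cmin = C₀·(f + f² + … + f^3).
≈ 16.892 × (0.4114 + 0.1692 + 0.0696) ≈ 16.892 × 0.6502 ≈ 10.983 μg/mL.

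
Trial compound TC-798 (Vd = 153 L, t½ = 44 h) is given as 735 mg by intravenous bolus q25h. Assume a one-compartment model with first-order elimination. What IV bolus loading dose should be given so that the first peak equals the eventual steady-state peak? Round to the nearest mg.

2258 mg

f = (1/2)^(25/44) ≈ 0.674466; accumulation ratio R = 1/(1−f) ≈ 3.07188.
Loading dose to hit Cmax,ss on first dose: D_load = D_maint·R ≈ 735 × 3.07188 ≈ 2257.83 mg.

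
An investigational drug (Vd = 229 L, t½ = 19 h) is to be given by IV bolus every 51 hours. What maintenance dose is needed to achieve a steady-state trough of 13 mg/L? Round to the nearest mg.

16157 mg

τ/t½ = 51/19 ≈ 2.6842, so f = (1/2)^(51/19) ≈ 0.155587.
Cmin,ss = (D/Vd)·f/(1−f), so D = Cmin,ss·Vd·(1−f)/f.
D = 13 × 229 × (1−f)/f ≈ 13 × 229 × 5.42727 ≈ 16156.98 mg.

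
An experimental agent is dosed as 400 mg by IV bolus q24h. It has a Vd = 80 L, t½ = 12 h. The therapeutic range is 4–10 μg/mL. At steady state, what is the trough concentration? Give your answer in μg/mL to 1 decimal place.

1.7 μg/mL

The dosing interval is 2 half-lives, so f = 2^(−2) = 0.25.
Accumulation ratio R = 1/(1 − f) = 1/0.75 = 4/3.
Single-dose peak C₀ = D/Vd = 400/80 = 5 μg/mL.
Steady-state peak Cmax,ss = C₀·R = 5 × 4/3 ≈ 6.667 μg/mL.
Steady-state trough Cmin,ss = Cmax,ss·f ≈ 6.667 × 0.25 ≈ 1.667 μg/mL.
Trough 1.7 μg/mL vs MEC 4 μg/mL: subtherapeutic.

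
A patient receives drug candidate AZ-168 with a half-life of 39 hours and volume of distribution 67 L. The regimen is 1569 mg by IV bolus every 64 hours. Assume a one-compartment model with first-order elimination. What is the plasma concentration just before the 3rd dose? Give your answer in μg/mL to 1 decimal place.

9.9 μg/mL

f = (1/2)^(τ/t½) = (1/2)^(64/39) ≈ 0.3206.
C₀ = D/Vd = 1569/67 ≈ 23.418 μg/mL.
Before the 3rd dose, 2 doses have been given. Superposition: Cmin = C₀·(f + f²).
≈ 23.418 × (0.3206 + 0.1028) ≈ 23.418 × 0.4234 ≈ 9.915 μg/mL.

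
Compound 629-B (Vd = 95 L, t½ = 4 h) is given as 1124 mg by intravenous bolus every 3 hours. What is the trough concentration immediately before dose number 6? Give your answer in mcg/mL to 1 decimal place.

f = (1/2)^(τ/t½) = (1/2)^(3/4) ≈ 0.5946.
C₀ = D/Vd = 1124/95 ≈ 11.832 mcg/mL.
Before the 6th dose, 5 doses have been given. Superposition: Cmin = C₀·(f + f² + … + f^5).
≈ 11.832 × (0.5946 + 0.3535 + 0.2102 + 0.1250 + 0.0743) ≈ 11.832 × 1.3576 ≈ 16.063 mcg/mL.

16.1 mcg/mL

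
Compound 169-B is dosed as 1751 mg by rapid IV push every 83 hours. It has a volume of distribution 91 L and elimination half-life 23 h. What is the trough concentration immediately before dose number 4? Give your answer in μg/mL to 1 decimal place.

f = (1/2)^(τ/t½) = (1/2)^(83/23) ≈ 0.0820.
C₀ = D/Vd = 1751/91 ≈ 19.242 μg/mL.
Before the 4th dose, 3 doses have been given. Superposition: Cmin = C₀·(f + f² + … + f^3).
≈ 19.242 × (0.0820 + 0.0067 + 0.0006) ≈ 19.242 × 0.0893 ≈ 1.718 μg/mL.

1.7 μg/mL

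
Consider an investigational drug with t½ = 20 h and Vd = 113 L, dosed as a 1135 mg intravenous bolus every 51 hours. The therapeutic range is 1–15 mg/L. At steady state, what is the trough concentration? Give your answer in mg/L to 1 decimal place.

Over one 51-h interval, 51/20 ≈ 2.55 half-lives elapse, leaving f ≈ 0.1708 of each dose.
At steady state, accumulation factor R = 1/(1 − e^(−kτ)) ≈ 1.2060.
Single-dose peak C₀ = D/Vd = 1135/113 ≈ 10.044 mg/L.
Cmax,ss = C₀/(1 − f) ≈ 10.044/0.8292 ≈ 12.113 mg/L.
Steady-state trough Cmin,ss = Cmax,ss·f ≈ 12.113 × 0.1708 ≈ 2.069 mg/L.
Trough 2.1 mg/L vs MEC 1 mg/L: adequate.

2.1 mg/L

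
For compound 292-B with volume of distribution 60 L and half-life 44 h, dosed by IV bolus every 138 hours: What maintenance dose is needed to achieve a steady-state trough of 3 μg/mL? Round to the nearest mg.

τ/t½ = 138/44 ≈ 3.1364, so f = (1/2)^(138/44) ≈ 0.113726.
Cmin,ss = (D/Vd)·f/(1−f), so D = Cmin,ss·Vd·(1−f)/f.
D = 3 × 60 × (1−f)/f ≈ 3 × 60 × 7.79306 ≈ 1402.75 mg.

1403 mg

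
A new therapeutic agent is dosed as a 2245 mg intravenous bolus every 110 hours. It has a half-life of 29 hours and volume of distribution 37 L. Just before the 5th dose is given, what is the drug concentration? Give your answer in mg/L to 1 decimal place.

f = (1/2)^(τ/t½) = (1/2)^(110/29) ≈ 0.0721.
C₀ = D/Vd = 2245/37 ≈ 60.676 mg/L.
Before the 5th dose, 4 doses have been given. Superposition: Cmin = C₀·(f + f² + … + f^4).
≈ 60.676 × (0.0721 + 0.0052 + 0.0004 + 0.0000) ≈ 60.676 × 0.0777 ≈ 4.715 mg/L.

4.7 mg/L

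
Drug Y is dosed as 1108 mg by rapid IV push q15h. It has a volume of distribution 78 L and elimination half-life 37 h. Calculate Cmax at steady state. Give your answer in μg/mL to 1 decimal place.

τ/t½ = 15/37 ≈ 0.40541, so fraction remaining f = (1/2)^(15/37) ≈ 0.7550.
At steady state, accumulation factor R = 1/(1 − e^(−kτ)) ≈ 4.0816.
Single-dose peak C₀ = D/Vd = 1108/78 ≈ 14.205 μg/mL.
Steady-state peak Cmax,ss = C₀·R ≈ 14.205 × 4.0816 ≈ 57.979 μg/mL.

58.0 μg/mL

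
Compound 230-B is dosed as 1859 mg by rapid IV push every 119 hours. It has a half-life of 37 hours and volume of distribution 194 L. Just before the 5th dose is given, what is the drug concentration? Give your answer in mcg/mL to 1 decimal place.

f = (1/2)^(τ/t½) = (1/2)^(119/37) ≈ 0.1076.
C₀ = D/Vd = 1859/194 ≈ 9.582 mcg/mL.
Before the 5th dose, 4 doses have been given. Superposition: Cmin = C₀·(f + f² + … + f^4).
≈ 9.582 × (0.1076 + 0.0116 + 0.0012 + 0.0001) ≈ 9.582 × 0.1205 ≈ 1.155 mcg/mL.

1.2 mcg/mL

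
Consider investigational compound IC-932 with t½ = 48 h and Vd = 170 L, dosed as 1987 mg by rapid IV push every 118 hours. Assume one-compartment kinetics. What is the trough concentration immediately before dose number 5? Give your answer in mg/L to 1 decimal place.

f = (1/2)^(τ/t½) = (1/2)^(118/48) ≈ 0.1820.
C₀ = D/Vd = 1987/170 ≈ 11.688 mg/L.
Before the 5th dose, 4 doses have been given. Superposition: Cmin = C₀·(f + f² + … + f^4).
≈ 11.688 × (0.1820 + 0.0331 + 0.0060 + 0.0011) ≈ 11.688 × 0.2222 ≈ 2.597 mg/L.

2.6 mg/L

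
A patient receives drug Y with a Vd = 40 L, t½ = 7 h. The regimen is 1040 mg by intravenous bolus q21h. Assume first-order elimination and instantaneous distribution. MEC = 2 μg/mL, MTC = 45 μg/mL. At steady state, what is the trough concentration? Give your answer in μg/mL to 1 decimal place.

τ = 21 h = 3 half-lives, so f = (1/2)^3 = 0.125.
At steady state, R = 1/(1 − 0.125) = 8/7.
Single-dose peak C₀ = D/Vd = 1040/40 = 26 μg/mL.
Steady-state peak Cmax,ss = C₀·R = 26 × 8/7 ≈ 29.714 μg/mL.
Steady-state trough Cmin,ss = Cmax,ss·f ≈ 29.714 × 0.125 ≈ 3.714 μg/mL.
Trough 3.7 μg/mL vs MEC 2 μg/mL: adequate.

3.7 μg/mL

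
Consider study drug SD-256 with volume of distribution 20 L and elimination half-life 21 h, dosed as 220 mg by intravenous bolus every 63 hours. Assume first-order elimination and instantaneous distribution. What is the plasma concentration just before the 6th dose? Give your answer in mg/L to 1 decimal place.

1.6 mg/L

f = (1/2)^(τ/t½) = (1/2)^(63/21) ≈ 0.1250.
C₀ = D/Vd = 220/20 ≈ 11.000 mg/L.
Before the 6th dose, 5 doses have been given. Superposition: Cmin = C₀·(f + f² + … + f^5).
≈ 11.000 × (0.1250 + 0.0156 + 0.0020 + 0.0002 + 0.0000) ≈ 11.000 × 0.1428 ≈ 1.571 mg/L.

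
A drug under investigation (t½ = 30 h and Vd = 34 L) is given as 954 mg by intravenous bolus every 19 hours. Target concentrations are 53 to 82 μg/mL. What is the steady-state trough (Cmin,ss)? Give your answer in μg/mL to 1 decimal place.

50.9 μg/mL

τ/t½ = 19/30 ≈ 0.63333, so fraction remaining f = (1/2)^(19/30) ≈ 0.6447.
At steady state, accumulation factor R = 1/(1 − e^(−kτ)) ≈ 2.8145.
Each bolus raises the concentration by D/Vd = 954/34 ≈ 28.059 μg/mL.
Cmax,ss = C₀/(1 − f) ≈ 28.059/0.3553 ≈ 78.973 μg/mL.
Steady-state trough Cmin,ss = Cmax,ss·f ≈ 78.973 × 0.6447 ≈ 50.914 μg/mL.
Trough 50.9 μg/mL vs MEC 53 μg/mL: subtherapeutic.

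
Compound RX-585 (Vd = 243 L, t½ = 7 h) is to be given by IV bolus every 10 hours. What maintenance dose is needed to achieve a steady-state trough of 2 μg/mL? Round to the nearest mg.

τ/t½ = 10/7 ≈ 1.4286, so f = (1/2)^(10/7) ≈ 0.371499.
Cmin,ss = (D/Vd)·f/(1−f), so D = Cmin,ss·Vd·(1−f)/f.
D = 2 × 243 × (1−f)/f ≈ 2 × 243 × 1.69180 ≈ 822.21 mg.

822 mg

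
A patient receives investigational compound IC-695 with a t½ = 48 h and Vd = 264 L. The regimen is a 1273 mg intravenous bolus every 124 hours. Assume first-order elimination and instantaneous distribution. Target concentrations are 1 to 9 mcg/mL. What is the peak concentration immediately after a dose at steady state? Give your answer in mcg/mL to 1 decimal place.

τ/t½ = 124/48 ≈ 2.5833, so fraction remaining f = (1/2)^(124/48) ≈ 0.1669.
At steady state, accumulation factor R = 1/(1 − e^(−kτ)) ≈ 1.2003.
Each bolus raises the concentration by D/Vd = 1273/264 ≈ 4.822 mcg/mL.
Steady-state peak Cmax,ss = C₀·R ≈ 4.822 × 1.2003 ≈ 5.788 mcg/mL.
Peak 5.8 mcg/mL vs MTC 9 mcg/mL: below toxic threshold.

5.8 mcg/mL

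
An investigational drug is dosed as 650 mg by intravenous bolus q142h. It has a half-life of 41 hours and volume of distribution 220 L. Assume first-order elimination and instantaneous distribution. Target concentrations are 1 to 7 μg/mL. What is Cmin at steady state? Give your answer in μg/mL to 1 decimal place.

τ/t½ = 142/41 ≈ 3.4634, so fraction remaining f = (1/2)^(142/41) ≈ 0.0907.
Each bolus raises the concentration by D/Vd = 650/220 ≈ 2.955 μg/mL.
Steady-state trough Cmin,ss = C₀·f/(1−f) ≈ 2.955 × 0.0907/0.9093 ≈ 0.295 μg/mL.
Trough 0.3 μg/mL vs MEC 1 μg/mL: subtherapeutic.

0.3 μg/mL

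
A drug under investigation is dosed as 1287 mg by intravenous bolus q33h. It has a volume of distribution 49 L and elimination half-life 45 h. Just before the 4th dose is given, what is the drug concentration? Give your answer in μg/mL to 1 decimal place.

31.0 μg/mL

f = (1/2)^(τ/t½) = (1/2)^(33/45) ≈ 0.6015.
C₀ = D/Vd = 1287/49 ≈ 26.265 μg/mL.
Before the 4th dose, 3 doses have been given. Superposition: Cmin = C₀·(f + f² + … + f^3).
≈ 26.265 × (0.6015 + 0.3618 + 0.2176) ≈ 26.265 × 1.1809 ≈ 31.016 μg/mL.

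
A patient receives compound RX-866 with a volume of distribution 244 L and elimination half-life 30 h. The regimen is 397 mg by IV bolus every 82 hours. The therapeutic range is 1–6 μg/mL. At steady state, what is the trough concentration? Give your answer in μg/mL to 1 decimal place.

0.3 μg/mL

τ/t½ = 82/30 ≈ 2.7333, so fraction remaining f = (1/2)^(82/30) ≈ 0.1504.
Accumulation ratio R = 1/(1 − f) ≈ 1/0.8496 ≈ 1.1770.
Each bolus raises the concentration by D/Vd = 397/244 ≈ 1.627 μg/mL.
Cmax,ss = C₀/(1 − f) ≈ 1.627/0.8496 ≈ 1.915 μg/mL.
One interval later, Cmin,ss = Cmax,ss·e^(−kτ) ≈ 1.915 × 0.1504 ≈ 0.288 μg/mL.
Trough 0.3 μg/mL vs MEC 1 μg/mL: subtherapeutic.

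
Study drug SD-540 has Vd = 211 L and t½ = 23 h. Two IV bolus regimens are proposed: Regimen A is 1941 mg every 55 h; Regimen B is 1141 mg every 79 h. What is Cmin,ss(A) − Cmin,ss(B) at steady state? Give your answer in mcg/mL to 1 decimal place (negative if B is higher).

1.6 mcg/mL

Regimen A: f = (1/2)^(55/23) ≈ 0.1906; Cmin,ss = (1941/211)·f/(1−f) ≈ 2.166 mcg/mL.
Regimen B: f = (1/2)^(79/23) ≈ 0.0925; Cmin,ss = (1141/211)·f/(1−f) ≈ 0.551 mcg/mL.
Difference ≈ 2.166 − 0.551 ≈ 1.615 mcg/mL.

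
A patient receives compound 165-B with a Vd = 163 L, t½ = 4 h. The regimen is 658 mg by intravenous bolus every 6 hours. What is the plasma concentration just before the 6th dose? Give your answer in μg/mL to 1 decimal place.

f = (1/2)^(τ/t½) = (1/2)^(6/4) ≈ 0.3536.
C₀ = D/Vd = 658/163 ≈ 4.037 μg/mL.
Before the 6th dose, 5 doses have been given. Superposition: Cmin = C₀·(f + f² + … + f^5).
≈ 4.037 × (0.3536 + 0.1250 + 0.0442 + 0.0156 + 0.0055) ≈ 4.037 × 0.5439 ≈ 2.196 μg/mL.

2.2 μg/mL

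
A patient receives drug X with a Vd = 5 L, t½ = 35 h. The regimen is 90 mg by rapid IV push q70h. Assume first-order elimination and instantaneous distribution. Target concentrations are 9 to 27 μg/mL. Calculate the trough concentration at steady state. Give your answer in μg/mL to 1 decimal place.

τ = 70 h = 2 half-lives, so f = (1/2)^2 = 0.25.
Accumulation ratio R = 1/(1 − f) = 1/0.75 = 4/3.
Single-dose peak C₀ = D/Vd = 90/5 = 18 μg/mL.
Steady-state peak Cmax,ss = C₀·R = 18 × 4/3 ≈ 24.000 μg/mL.
Steady-state trough Cmin,ss = Cmax,ss·f ≈ 24.000 × 0.25 ≈ 6.000 μg/mL.
Trough 6.0 μg/mL vs MEC 9 μg/mL: subtherapeutic.

6.0 μg/mL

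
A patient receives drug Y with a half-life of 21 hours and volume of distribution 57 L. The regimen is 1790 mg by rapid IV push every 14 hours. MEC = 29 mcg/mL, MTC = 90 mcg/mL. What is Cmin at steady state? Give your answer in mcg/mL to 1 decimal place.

τ/t½ = 14/21 ≈ 0.66667, so fraction remaining f = (1/2)^(14/21) ≈ 0.6300.
Accumulation ratio R = 1/(1 − f) ≈ 1/0.3700 ≈ 2.7027.
Each bolus raises the concentration by D/Vd = 1790/57 ≈ 31.404 mcg/mL.
Steady-state peak Cmax,ss = C₀·R ≈ 31.404 × 2.7027 ≈ 84.876 mcg/mL.
One interval later, Cmin,ss = Cmax,ss·e^(−kτ) ≈ 84.876 × 0.6300 ≈ 53.472 mcg/mL.
Trough 53.5 mcg/mL vs MEC 29 mcg/mL: adequate.

53.5 mcg/mL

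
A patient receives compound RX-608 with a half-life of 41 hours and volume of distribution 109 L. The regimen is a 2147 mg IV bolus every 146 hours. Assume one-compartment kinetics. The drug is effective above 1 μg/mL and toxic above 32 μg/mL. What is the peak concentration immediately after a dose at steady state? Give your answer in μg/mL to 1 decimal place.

21.5 μg/mL

τ/t½ = 146/41 ≈ 3.561, so fraction remaining f = (1/2)^(146/41) ≈ 0.0847.
At steady state, accumulation factor R = 1/(1 − e^(−kτ)) ≈ 1.0925.
Single-dose peak C₀ = D/Vd = 2147/109 ≈ 19.697 μg/mL.
Steady-state peak Cmax,ss = C₀·R ≈ 19.697 × 1.0925 ≈ 21.519 μg/mL.
Peak 21.5 μg/mL vs MTC 32 μg/mL: below toxic threshold.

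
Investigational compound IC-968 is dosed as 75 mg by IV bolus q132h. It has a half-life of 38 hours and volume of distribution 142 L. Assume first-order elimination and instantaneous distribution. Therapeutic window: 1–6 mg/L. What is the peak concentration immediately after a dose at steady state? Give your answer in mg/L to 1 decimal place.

k = ln2/t½ = ln2/38 ≈ 0.018241 h⁻¹; fraction remaining f = e^(−kτ) = e^(−0.018241×132) ≈ 0.0900.
Accumulation ratio R = 1/(1 − f) ≈ 1/0.9100 ≈ 1.0989.
Single-dose peak C₀ = D/Vd = 75/142 ≈ 0.528 mg/L.
Steady-state peak Cmax,ss = C₀·R ≈ 0.528 × 1.0989 ≈ 0.580 mg/L.
Peak 0.6 mg/L vs MTC 6 mg/L: below toxic threshold.

0.6 mg/L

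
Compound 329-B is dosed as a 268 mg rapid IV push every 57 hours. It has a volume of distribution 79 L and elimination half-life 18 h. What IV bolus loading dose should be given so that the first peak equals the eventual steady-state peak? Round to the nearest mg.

302 mg

f = (1/2)^(57/18) ≈ 0.111362; accumulation ratio R = 1/(1−f) ≈ 1.12532.
Loading dose to hit Cmax,ss on first dose: D_load = D_maint·R ≈ 268 × 1.12532 ≈ 301.59 mg.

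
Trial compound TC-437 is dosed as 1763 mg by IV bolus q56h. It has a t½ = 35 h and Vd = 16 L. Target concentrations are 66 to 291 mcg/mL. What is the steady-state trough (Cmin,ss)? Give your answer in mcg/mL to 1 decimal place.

54.2 mcg/mL

Over one 56-h interval, 56/35 ≈ 1.6 half-lives elapse, leaving f ≈ 0.3299 of each dose.
At steady state, accumulation factor R = 1/(1 − e^(−kτ)) ≈ 1.4923.
Single-dose peak C₀ = D/Vd = 1763/16 ≈ 110.188 mcg/mL.
Steady-state peak Cmax,ss = C₀·R ≈ 110.188 × 1.4923 ≈ 164.434 mcg/mL.
Steady-state trough Cmin,ss = Cmax,ss·f ≈ 164.434 × 0.3299 ≈ 54.247 mcg/mL.
Trough 54.2 mcg/mL vs MEC 66 mcg/mL: subtherapeutic.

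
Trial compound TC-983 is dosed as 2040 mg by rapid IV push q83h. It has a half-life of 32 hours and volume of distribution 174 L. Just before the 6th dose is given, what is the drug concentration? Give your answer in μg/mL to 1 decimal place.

2.3 μg/mL

f = (1/2)^(τ/t½) = (1/2)^(83/32) ≈ 0.1657.
C₀ = D/Vd = 2040/174 ≈ 11.724 μg/mL.
Before the 6th dose, 5 doses have been given. Superposition: Cmin = C₀·(f + f² + … + f^5).
≈ 11.724 × (0.1657 + 0.0275 + 0.0045 + 0.0008 + 0.0001) ≈ 11.724 × 0.1986 ≈ 2.328 μg/mL.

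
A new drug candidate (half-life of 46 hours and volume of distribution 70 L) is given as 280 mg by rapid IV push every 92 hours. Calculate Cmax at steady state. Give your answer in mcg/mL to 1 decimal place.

5.3 mcg/mL

τ = 92 h = 2 half-lives, so f = (1/2)^2 = 0.25.
Accumulation ratio R = 1/(1 − f) = 1/0.75 = 4/3.
Single-dose peak C₀ = D/Vd = 280/70 = 4 mcg/mL.
Steady-state peak Cmax,ss = C₀·R = 4 × 4/3 ≈ 5.333 mcg/mL.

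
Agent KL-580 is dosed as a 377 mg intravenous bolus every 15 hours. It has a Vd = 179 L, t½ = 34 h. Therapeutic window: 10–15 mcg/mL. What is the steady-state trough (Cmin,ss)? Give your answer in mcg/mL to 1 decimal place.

Over one 15-h interval, 15/34 ≈ 0.44118 half-lives elapse, leaving f ≈ 0.7365 of each dose.
At steady state, accumulation factor R = 1/(1 − e^(−kτ)) ≈ 3.7951.
Single-dose peak C₀ = D/Vd = 377/179 ≈ 2.106 mcg/mL.
Cmax,ss = C₀/(1 − f) ≈ 2.106/0.2635 ≈ 7.992 mcg/mL.
Steady-state trough Cmin,ss = Cmax,ss·f ≈ 7.992 × 0.7365 ≈ 5.886 mcg/mL.
Trough 5.9 mcg/mL vs MEC 10 mcg/mL: subtherapeutic.

5.9 mcg/mL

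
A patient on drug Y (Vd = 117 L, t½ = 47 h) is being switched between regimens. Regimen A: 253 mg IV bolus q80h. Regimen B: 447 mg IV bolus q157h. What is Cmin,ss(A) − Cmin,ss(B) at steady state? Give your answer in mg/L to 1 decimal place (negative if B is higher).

Regimen A: f = (1/2)^(80/47) ≈ 0.3073; Cmin,ss = (253/117)·f/(1−f) ≈ 0.959 mg/L.
Regimen B: f = (1/2)^(157/47) ≈ 0.0987; Cmin,ss = (447/117)·f/(1−f) ≈ 0.418 mg/L.
Difference ≈ 0.959 − 0.418 ≈ 0.541 mg/L.

0.5 mg/L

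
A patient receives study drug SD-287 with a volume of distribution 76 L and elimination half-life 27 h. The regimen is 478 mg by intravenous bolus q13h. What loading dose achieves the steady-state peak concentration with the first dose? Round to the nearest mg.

1685 mg

f = (1/2)^(13/27) ≈ 0.716242; accumulation ratio R = 1/(1−f) ≈ 3.52413.
Loading dose to hit Cmax,ss on first dose: D_load = D_maint·R ≈ 478 × 3.52413 ≈ 1684.53 mg.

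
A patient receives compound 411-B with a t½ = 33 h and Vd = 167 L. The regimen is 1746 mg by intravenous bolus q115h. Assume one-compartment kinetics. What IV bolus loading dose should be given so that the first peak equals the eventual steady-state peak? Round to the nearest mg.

f = (1/2)^(115/33) ≈ 0.089322; accumulation ratio R = 1/(1−f) ≈ 1.09808.
Loading dose to hit Cmax,ss on first dose: D_load = D_maint·R ≈ 1746 × 1.09808 ≈ 1917.25 mg.

1917 mg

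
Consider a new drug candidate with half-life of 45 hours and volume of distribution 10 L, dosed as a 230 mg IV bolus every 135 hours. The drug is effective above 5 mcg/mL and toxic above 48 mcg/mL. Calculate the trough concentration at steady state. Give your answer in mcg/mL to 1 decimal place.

3.3 mcg/mL

The dosing interval is 3 half-lives, so f = 2^(−3) = 0.125.
Accumulation ratio R = 1/(1 − f) = 1/0.875 = 8/7.
Single-dose peak C₀ = D/Vd = 230/10 = 23 mcg/mL.
Steady-state peak Cmax,ss = C₀·R = 23 × 8/7 ≈ 26.286 mcg/mL.
Steady-state trough Cmin,ss = Cmax,ss·f ≈ 26.286 × 0.125 ≈ 3.286 mcg/mL.
Trough 3.3 mcg/mL vs MEC 5 mcg/mL: subtherapeutic.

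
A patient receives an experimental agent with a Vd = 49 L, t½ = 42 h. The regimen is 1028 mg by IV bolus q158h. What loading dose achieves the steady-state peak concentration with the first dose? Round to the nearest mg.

1110 mg

f = (1/2)^(158/42) ≈ 0.073715; accumulation ratio R = 1/(1−f) ≈ 1.07958.
Loading dose to hit Cmax,ss on first dose: D_load = D_maint·R ≈ 1028 × 1.07958 ≈ 1109.81 mg.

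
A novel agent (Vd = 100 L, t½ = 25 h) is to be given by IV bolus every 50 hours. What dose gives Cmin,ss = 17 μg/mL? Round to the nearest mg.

τ/t½ = 50/25 ≈ 2, so f = (1/2)^(50/25) ≈ 0.250000.
Cmin,ss = (D/Vd)·f/(1−f), so D = Cmin,ss·Vd·(1−f)/f.
D = 17 × 100 × (1−f)/f ≈ 17 × 100 × 3.00000 ≈ 5100.00 mg.

5100 mg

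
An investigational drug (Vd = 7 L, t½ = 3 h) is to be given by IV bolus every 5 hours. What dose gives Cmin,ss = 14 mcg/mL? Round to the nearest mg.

213 mg

τ/t½ = 5/3 ≈ 1.6667, so f = (1/2)^(5/3) ≈ 0.314980.
Cmin,ss = (D/Vd)·f/(1−f), so D = Cmin,ss·Vd·(1−f)/f.
D = 14 × 7 × (1−f)/f ≈ 14 × 7 × 2.17480 ≈ 213.13 mg.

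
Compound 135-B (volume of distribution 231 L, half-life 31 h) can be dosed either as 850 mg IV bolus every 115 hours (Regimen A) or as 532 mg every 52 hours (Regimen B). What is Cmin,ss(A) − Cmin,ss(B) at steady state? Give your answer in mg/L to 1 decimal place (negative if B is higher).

-0.7 mg/L

Regimen A: f = (1/2)^(115/31) ≈ 0.0764; Cmin,ss = (850/231)·f/(1−f) ≈ 0.304 mg/L.
Regimen B: f = (1/2)^(52/31) ≈ 0.3126; Cmin,ss = (532/231)·f/(1−f) ≈ 1.047 mg/L.
Difference ≈ 0.304 − 1.047 ≈ -0.743 mg/L.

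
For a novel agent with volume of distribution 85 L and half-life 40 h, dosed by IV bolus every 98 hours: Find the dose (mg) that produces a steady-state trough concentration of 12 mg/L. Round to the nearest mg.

4553 mg

τ/t½ = 98/40 ≈ 2.45, so f = (1/2)^(98/40) ≈ 0.183011.
Cmin,ss = (D/Vd)·f/(1−f), so D = Cmin,ss·Vd·(1−f)/f.
D = 12 × 85 × (1−f)/f ≈ 12 × 85 × 4.46415 ≈ 4553.43 mg.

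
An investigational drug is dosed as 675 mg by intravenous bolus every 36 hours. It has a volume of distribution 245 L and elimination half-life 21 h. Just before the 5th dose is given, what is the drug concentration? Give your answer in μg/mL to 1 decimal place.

1.2 μg/mL

f = (1/2)^(τ/t½) = (1/2)^(36/21) ≈ 0.3048.
C₀ = D/Vd = 675/245 ≈ 2.755 μg/mL.
Before the 5th dose, 4 doses have been given. Superposition: Cmin = C₀·(f + f² + … + f^4).
≈ 2.755 × (0.3048 + 0.0929 + 0.0283 + 0.0086) ≈ 2.755 × 0.4346 ≈ 1.197 μg/mL.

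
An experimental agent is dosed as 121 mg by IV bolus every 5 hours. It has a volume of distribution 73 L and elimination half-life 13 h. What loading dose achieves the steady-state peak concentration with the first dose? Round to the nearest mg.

f = (1/2)^(5/13) ≈ 0.765983; accumulation ratio R = 1/(1−f) ≈ 4.27319.
Loading dose to hit Cmax,ss on first dose: D_load = D_maint·R ≈ 121 × 4.27319 ≈ 517.06 mg.

517 mg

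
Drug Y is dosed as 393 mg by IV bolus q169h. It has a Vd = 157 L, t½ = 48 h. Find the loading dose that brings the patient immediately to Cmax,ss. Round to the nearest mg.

431 mg

f = (1/2)^(169/48) ≈ 0.087121; accumulation ratio R = 1/(1−f) ≈ 1.09544.
Loading dose to hit Cmax,ss on first dose: D_load = D_maint·R ≈ 393 × 1.09544 ≈ 430.51 mg.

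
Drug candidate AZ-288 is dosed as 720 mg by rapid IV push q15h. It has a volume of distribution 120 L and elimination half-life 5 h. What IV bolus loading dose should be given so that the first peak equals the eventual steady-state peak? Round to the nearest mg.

823 mg

f = (1/2)^(15/5) ≈ 0.125000; accumulation ratio R = 1/(1−f) ≈ 1.14286.
Loading dose to hit Cmax,ss on first dose: D_load = D_maint·R ≈ 720 × 1.14286 ≈ 822.86 mg.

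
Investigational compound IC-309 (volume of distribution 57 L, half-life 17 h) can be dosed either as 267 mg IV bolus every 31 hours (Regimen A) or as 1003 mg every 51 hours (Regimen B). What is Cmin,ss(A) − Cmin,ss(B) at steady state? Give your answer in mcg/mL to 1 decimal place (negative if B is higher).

-0.7 mcg/mL

Regimen A: f = (1/2)^(31/17) ≈ 0.2825; Cmin,ss = (267/57)·f/(1−f) ≈ 1.844 mcg/mL.
Regimen B: f = (1/2)^(51/17) ≈ 0.1250; Cmin,ss = (1003/57)·f/(1−f) ≈ 2.514 mcg/mL.
Difference ≈ 1.844 − 2.514 ≈ -0.670 mcg/mL.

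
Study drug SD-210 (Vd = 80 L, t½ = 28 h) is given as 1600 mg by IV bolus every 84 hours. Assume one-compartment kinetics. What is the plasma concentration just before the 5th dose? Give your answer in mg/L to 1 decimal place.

f = (1/2)^(τ/t½) = (1/2)^(84/28) ≈ 0.1250.
C₀ = D/Vd = 1600/80 ≈ 20.000 mg/L.
Before the 5th dose, 4 doses have been given. Superposition: Cmin = C₀·(f + f² + … + f^4).
≈ 20.000 × (0.1250 + 0.0156 + 0.0020 + 0.0002) ≈ 20.000 × 0.1428 ≈ 2.856 mg/L.

2.9 mg/L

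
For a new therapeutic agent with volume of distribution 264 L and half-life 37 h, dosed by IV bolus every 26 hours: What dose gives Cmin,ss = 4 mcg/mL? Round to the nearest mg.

663 mg

τ/t½ = 26/37 ≈ 0.7027, so f = (1/2)^(26/37) ≈ 0.614420.
Cmin,ss = (D/Vd)·f/(1−f), so D = Cmin,ss·Vd·(1−f)/f.
D = 4 × 264 × (1−f)/f ≈ 4 × 264 × 0.62755 ≈ 662.69 mg.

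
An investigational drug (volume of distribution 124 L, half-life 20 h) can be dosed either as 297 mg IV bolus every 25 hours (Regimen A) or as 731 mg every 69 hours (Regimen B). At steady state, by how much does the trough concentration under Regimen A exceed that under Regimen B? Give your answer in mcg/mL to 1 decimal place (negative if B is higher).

Regimen A: f = (1/2)^(25/20) ≈ 0.4204; Cmin,ss = (297/124)·f/(1−f) ≈ 1.737 mcg/mL.
Regimen B: f = (1/2)^(69/20) ≈ 0.0915; Cmin,ss = (731/124)·f/(1−f) ≈ 0.594 mcg/mL.
Difference ≈ 1.737 − 0.594 ≈ 1.143 mcg/mL.

1.1 mcg/mL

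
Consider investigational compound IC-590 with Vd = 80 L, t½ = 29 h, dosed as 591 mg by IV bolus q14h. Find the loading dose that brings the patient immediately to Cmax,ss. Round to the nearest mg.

f = (1/2)^(14/29) ≈ 0.715608; accumulation ratio R = 1/(1−f) ≈ 3.51627.
Loading dose to hit Cmax,ss on first dose: D_load = D_maint·R ≈ 591 × 3.51627 ≈ 2078.12 mg.

2078 mg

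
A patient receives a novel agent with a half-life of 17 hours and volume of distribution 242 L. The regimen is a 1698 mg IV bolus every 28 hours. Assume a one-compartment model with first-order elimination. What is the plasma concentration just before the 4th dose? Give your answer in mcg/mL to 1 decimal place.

f = (1/2)^(τ/t½) = (1/2)^(28/17) ≈ 0.3193.
C₀ = D/Vd = 1698/242 ≈ 7.017 mcg/mL.
Before the 4th dose, 3 doses have been given. Superposition: Cmin = C₀·(f + f² + … + f^3).
≈ 7.017 × (0.3193 + 0.1020 + 0.0326) ≈ 7.017 × 0.4539 ≈ 3.185 mcg/mL.

3.2 mcg/mL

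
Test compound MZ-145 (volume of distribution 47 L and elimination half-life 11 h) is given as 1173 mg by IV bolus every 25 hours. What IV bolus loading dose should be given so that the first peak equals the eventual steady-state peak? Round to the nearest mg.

f = (1/2)^(25/11) ≈ 0.206938; accumulation ratio R = 1/(1−f) ≈ 1.26094.
Loading dose to hit Cmax,ss on first dose: D_load = D_maint·R ≈ 1173 × 1.26094 ≈ 1479.08 mg.

1479 mg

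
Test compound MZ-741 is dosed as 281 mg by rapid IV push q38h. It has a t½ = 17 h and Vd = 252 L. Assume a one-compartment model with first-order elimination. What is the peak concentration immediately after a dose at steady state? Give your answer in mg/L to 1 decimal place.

τ/t½ = 38/17 ≈ 2.2353, so fraction remaining f = (1/2)^(38/17) ≈ 0.2124.
At steady state, accumulation factor R = 1/(1 − e^(−kτ)) ≈ 1.2697.
Single-dose peak C₀ = D/Vd = 281/252 ≈ 1.115 mg/L.
Cmax,ss = C₀/(1 − f) ≈ 1.115/0.7876 ≈ 1.416 mg/L.

1.4 mg/L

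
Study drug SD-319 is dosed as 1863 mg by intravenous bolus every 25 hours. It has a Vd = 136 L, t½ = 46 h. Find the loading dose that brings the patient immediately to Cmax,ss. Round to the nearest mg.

f = (1/2)^(25/46) ≈ 0.686115; accumulation ratio R = 1/(1−f) ≈ 3.18588.
Loading dose to hit Cmax,ss on first dose: D_load = D_maint·R ≈ 1863 × 3.18588 ≈ 5935.29 mg.

5935 mg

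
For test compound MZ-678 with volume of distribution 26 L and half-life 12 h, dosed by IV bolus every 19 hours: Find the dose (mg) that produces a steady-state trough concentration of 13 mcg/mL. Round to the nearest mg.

τ/t½ = 19/12 ≈ 1.5833, so f = (1/2)^(19/12) ≈ 0.333710.
Cmin,ss = (D/Vd)·f/(1−f), so D = Cmin,ss·Vd·(1−f)/f.
D = 13 × 26 × (1−f)/f ≈ 13 × 26 × 1.99661 ≈ 674.85 mg.

675 mg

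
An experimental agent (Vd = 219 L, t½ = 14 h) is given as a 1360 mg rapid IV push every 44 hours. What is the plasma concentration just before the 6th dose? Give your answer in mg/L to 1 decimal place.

f = (1/2)^(τ/t½) = (1/2)^(44/14) ≈ 0.1132.
C₀ = D/Vd = 1360/219 ≈ 6.210 mg/L.
Before the 6th dose, 5 doses have been given. Superposition: Cmin = C₀·(f + f² + … + f^5).
≈ 6.210 × (0.1132 + 0.0128 + 0.0015 + 0.0002 + 0.0000) ≈ 6.210 × 0.1277 ≈ 0.793 mg/L.

0.8 mg/L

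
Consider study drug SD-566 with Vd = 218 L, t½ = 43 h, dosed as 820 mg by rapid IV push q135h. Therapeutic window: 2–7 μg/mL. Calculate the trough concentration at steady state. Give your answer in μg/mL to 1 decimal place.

0.5 μg/mL

Over one 135-h interval, 135/43 ≈ 3.1395 half-lives elapse, leaving f ≈ 0.1135 of each dose.
Single-dose peak C₀ = D/Vd = 820/218 ≈ 3.761 μg/mL.
Steady-state trough Cmin,ss = C₀·f/(1−f) ≈ 3.761 × 0.1135/0.8865 ≈ 0.482 μg/mL.
Trough 0.5 μg/mL vs MEC 2 μg/mL: subtherapeutic.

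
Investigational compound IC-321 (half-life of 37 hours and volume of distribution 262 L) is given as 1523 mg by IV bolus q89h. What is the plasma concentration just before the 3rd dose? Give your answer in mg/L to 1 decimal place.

f = (1/2)^(τ/t½) = (1/2)^(89/37) ≈ 0.1888.
C₀ = D/Vd = 1523/262 ≈ 5.813 mg/L.
Before the 3rd dose, 2 doses have been given. Superposition: Cmin = C₀·(f + f²).
≈ 5.813 × (0.1888 + 0.0356) ≈ 5.813 × 0.2244 ≈ 1.304 mg/L.

1.3 mg/L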